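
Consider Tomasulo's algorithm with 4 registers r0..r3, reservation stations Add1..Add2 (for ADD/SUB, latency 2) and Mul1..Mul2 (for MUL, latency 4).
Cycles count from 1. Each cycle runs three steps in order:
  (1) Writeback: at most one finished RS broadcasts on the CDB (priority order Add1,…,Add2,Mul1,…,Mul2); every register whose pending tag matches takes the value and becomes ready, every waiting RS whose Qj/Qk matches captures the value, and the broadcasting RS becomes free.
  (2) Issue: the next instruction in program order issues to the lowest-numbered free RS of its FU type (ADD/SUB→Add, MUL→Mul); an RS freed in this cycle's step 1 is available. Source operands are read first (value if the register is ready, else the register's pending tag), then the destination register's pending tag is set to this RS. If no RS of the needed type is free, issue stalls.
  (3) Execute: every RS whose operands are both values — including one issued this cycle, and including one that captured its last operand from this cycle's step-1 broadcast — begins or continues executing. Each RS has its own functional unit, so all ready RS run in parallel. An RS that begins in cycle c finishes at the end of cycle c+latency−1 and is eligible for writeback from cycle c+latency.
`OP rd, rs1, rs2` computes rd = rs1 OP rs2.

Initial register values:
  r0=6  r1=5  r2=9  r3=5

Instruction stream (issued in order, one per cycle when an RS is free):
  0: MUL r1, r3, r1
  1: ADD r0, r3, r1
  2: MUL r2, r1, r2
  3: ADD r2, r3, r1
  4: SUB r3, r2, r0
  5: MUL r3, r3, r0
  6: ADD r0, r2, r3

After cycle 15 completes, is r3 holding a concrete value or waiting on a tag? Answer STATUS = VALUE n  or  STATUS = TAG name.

  c1: issue MUL r1<-Mul1  regs: r0:6,r1:Mul1,r2:9,r3:5
  c2: issue ADD r0<-Add1  regs: r0:Add1,r1:Mul1,r2:9,r3:5
  c3: issue MUL r2<-Mul2  regs: r0:Add1,r1:Mul1,r2:Mul2,r3:5
  c4: issue ADD r2<-Add2  regs: r0:Add1,r1:Mul1,r2:Add2,r3:5
  c5: CDB Mul1=25; stall  regs: r0:Add1,r1:25,r2:Add2,r3:5
  c6: stall  regs: r0:Add1,r1:25,r2:Add2,r3:5
  c7: CDB Add1=30; issue SUB r3<-Add1  regs: r0:30,r1:25,r2:Add2,r3:Add1
  c8: CDB Add2=30; issue MUL r3<-Mul1  regs: r0:30,r1:25,r2:30,r3:Mul1
  c9: CDB Mul2=225; issue ADD r0<-Add2  regs: r0:Add2,r1:25,r2:30,r3:Mul1
  c10: CDB Add1=0  regs: r0:Add2,r1:25,r2:30,r3:Mul1
  c11: -  regs: r0:Add2,r1:25,r2:30,r3:Mul1
  c12: -  regs: r0:Add2,r1:25,r2:30,r3:Mul1
  c13: -  regs: r0:Add2,r1:25,r2:30,r3:Mul1
  c14: CDB Mul1=0  regs: r0:Add2,r1:25,r2:30,r3:0
  c15: -  regs: r0:Add2,r1:25,r2:30,r3:0

STATUS = VALUE 0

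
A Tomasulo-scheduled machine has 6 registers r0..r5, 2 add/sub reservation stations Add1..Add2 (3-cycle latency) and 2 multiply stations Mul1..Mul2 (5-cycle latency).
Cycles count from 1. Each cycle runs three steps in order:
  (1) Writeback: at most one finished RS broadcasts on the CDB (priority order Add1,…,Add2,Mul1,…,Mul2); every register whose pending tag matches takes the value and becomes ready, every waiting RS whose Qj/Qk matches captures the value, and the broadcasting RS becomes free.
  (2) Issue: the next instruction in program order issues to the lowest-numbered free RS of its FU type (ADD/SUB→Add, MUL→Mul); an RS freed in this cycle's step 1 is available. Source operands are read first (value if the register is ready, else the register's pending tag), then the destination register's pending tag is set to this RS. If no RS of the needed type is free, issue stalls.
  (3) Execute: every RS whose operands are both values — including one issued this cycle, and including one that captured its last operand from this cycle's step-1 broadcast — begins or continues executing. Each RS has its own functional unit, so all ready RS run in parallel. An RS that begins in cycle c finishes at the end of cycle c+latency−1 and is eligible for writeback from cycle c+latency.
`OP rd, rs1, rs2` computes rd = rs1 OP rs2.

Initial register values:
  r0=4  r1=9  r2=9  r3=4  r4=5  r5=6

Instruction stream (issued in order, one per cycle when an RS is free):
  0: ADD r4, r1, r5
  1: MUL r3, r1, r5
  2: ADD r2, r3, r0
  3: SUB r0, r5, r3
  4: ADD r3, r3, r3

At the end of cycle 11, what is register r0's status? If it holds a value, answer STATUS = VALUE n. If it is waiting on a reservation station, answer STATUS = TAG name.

STATUS = VALUE -48

  c1: issue ADD r4<-Add1  regs: r0:4,r1:9,r2:9,r3:4,r4:Add1,r5:6
  c2: issue MUL r3<-Mul1  regs: r0:4,r1:9,r2:9,r3:Mul1,r4:Add1,r5:6
  c3: issue ADD r2<-Add2  regs: r0:4,r1:9,r2:Add2,r3:Mul1,r4:Add1,r5:6
  c4: CDB Add1=15; issue SUB r0<-Add1  regs: r0:Add1,r1:9,r2:Add2,r3:Mul1,r4:15,r5:6
  c5: stall  regs: r0:Add1,r1:9,r2:Add2,r3:Mul1,r4:15,r5:6
  c6: stall  regs: r0:Add1,r1:9,r2:Add2,r3:Mul1,r4:15,r5:6
  c7: CDB Mul1=54; stall  regs: r0:Add1,r1:9,r2:Add2,r3:54,r4:15,r5:6
  c8: stall  regs: r0:Add1,r1:9,r2:Add2,r3:54,r4:15,r5:6
  c9: stall  regs: r0:Add1,r1:9,r2:Add2,r3:54,r4:15,r5:6
  c10: CDB Add1=-48; issue ADD r3<-Add1  regs: r0:-48,r1:9,r2:Add2,r3:Add1,r4:15,r5:6
  c11: CDB Add2=58  regs: r0:-48,r1:9,r2:58,r3:Add1,r4:15,r5:6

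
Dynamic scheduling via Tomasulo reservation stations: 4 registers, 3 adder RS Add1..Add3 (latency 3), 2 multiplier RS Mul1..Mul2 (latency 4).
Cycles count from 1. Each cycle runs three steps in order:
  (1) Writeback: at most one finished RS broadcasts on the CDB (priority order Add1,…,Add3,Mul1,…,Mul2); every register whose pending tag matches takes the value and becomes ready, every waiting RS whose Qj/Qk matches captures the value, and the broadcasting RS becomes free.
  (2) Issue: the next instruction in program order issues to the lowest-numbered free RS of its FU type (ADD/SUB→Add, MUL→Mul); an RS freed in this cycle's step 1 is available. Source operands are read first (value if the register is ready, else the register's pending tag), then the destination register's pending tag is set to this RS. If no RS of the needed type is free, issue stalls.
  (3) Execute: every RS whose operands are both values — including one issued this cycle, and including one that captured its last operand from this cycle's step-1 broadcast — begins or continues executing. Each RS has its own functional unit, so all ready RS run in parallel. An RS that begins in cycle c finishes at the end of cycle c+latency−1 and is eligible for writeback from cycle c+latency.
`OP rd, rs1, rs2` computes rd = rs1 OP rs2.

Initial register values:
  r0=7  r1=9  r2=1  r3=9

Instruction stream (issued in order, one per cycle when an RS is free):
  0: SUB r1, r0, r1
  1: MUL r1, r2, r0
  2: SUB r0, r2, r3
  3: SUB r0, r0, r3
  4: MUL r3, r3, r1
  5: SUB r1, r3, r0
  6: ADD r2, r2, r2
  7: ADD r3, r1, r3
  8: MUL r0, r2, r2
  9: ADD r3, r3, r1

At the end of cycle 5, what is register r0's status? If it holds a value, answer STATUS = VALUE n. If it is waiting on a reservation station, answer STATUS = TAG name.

cycle 1: issue SUB r1<-Add1 // r0:7,r1:Add1,r2:1,r3:9
cycle 2: issue MUL r1<-Mul1 // r0:7,r1:Mul1,r2:1,r3:9
cycle 3: issue SUB r0<-Add2 // r0:Add2,r1:Mul1,r2:1,r3:9
cycle 4: CDB Add1=-2; issue SUB r0<-Add1 // r0:Add1,r1:Mul1,r2:1,r3:9
cycle 5: issue MUL r3<-Mul2 // r0:Add1,r1:Mul1,r2:1,r3:Mul2

STATUS = TAG Add1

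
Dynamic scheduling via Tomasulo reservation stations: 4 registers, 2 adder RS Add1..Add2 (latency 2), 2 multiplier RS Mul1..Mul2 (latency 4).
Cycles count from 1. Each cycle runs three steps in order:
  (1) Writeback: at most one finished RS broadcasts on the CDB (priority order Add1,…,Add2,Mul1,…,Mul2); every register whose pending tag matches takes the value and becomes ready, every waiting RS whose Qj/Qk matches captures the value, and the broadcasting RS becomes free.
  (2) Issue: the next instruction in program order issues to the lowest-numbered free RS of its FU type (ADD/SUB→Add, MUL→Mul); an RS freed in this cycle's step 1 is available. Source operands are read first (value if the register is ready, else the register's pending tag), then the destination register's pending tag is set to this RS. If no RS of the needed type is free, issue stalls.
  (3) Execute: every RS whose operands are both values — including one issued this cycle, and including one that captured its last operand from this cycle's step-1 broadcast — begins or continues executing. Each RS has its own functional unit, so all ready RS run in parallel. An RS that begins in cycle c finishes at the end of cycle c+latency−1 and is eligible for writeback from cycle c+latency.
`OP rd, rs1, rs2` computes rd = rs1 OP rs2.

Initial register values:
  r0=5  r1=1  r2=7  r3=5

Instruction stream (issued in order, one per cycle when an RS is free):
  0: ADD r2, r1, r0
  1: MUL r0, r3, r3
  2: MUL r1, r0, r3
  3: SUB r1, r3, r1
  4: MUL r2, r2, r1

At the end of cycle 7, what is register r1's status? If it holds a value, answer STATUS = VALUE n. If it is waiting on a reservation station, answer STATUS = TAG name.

cycle 1: issue ADD r2<-Add1 // r0:5,r1:1,r2:Add1,r3:5
cycle 2: issue MUL r0<-Mul1 // r0:Mul1,r1:1,r2:Add1,r3:5
cycle 3: CDB Add1=6; issue MUL r1<-Mul2 // r0:Mul1,r1:Mul2,r2:6,r3:5
cycle 4: issue SUB r1<-Add1 // r0:Mul1,r1:Add1,r2:6,r3:5
cycle 5: stall // r0:Mul1,r1:Add1,r2:6,r3:5
cycle 6: CDB Mul1=25; issue MUL r2<-Mul1 // r0:25,r1:Add1,r2:Mul1,r3:5
cycle 7: - // r0:25,r1:Add1,r2:Mul1,r3:5

STATUS = TAG Add1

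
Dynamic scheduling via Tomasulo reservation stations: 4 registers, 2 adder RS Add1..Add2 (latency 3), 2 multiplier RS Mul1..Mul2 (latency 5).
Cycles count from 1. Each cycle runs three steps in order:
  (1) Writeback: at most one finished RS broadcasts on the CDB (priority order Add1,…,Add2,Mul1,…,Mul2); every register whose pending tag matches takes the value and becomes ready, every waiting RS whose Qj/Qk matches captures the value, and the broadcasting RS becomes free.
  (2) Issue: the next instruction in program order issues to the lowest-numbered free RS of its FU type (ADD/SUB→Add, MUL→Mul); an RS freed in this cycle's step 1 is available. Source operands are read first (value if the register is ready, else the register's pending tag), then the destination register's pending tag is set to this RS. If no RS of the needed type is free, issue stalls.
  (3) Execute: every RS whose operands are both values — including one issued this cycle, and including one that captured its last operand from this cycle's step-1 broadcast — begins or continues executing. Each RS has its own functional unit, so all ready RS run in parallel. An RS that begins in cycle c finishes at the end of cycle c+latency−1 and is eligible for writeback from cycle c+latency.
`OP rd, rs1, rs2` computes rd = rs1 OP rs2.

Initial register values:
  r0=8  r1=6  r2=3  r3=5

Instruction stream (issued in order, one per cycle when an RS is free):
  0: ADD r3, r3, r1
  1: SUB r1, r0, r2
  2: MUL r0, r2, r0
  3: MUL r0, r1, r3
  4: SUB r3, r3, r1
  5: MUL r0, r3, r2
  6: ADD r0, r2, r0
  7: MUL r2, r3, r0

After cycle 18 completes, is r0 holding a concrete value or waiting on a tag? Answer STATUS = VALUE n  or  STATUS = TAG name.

  c1: issue ADD r3<-Add1  regs: r0:8,r1:6,r2:3,r3:Add1
  c2: issue SUB r1<-Add2  regs: r0:8,r1:Add2,r2:3,r3:Add1
  c3: issue MUL r0<-Mul1  regs: r0:Mul1,r1:Add2,r2:3,r3:Add1
  c4: CDB Add1=11; issue MUL r0<-Mul2  regs: r0:Mul2,r1:Add2,r2:3,r3:11
  c5: CDB Add2=5; issue SUB r3<-Add1  regs: r0:Mul2,r1:5,r2:3,r3:Add1
  c6: stall  regs: r0:Mul2,r1:5,r2:3,r3:Add1
  c7: stall  regs: r0:Mul2,r1:5,r2:3,r3:Add1
  c8: CDB Add1=6; stall  regs: r0:Mul2,r1:5,r2:3,r3:6
  c9: CDB Mul1=24; issue MUL r0<-Mul1  regs: r0:Mul1,r1:5,r2:3,r3:6
  c10: CDB Mul2=55; issue ADD r0<-Add1  regs: r0:Add1,r1:5,r2:3,r3:6
  c11: issue MUL r2<-Mul2  regs: r0:Add1,r1:5,r2:Mul2,r3:6
  c12: -  regs: r0:Add1,r1:5,r2:Mul2,r3:6
  c13: -  regs: r0:Add1,r1:5,r2:Mul2,r3:6
  c14: CDB Mul1=18  regs: r0:Add1,r1:5,r2:Mul2,r3:6
  c15: -  regs: r0:Add1,r1:5,r2:Mul2,r3:6
  c16: -  regs: r0:Add1,r1:5,r2:Mul2,r3:6
  c17: CDB Add1=21  regs: r0:21,r1:5,r2:Mul2,r3:6
  c18: -  regs: r0:21,r1:5,r2:Mul2,r3:6

STATUS = VALUE 21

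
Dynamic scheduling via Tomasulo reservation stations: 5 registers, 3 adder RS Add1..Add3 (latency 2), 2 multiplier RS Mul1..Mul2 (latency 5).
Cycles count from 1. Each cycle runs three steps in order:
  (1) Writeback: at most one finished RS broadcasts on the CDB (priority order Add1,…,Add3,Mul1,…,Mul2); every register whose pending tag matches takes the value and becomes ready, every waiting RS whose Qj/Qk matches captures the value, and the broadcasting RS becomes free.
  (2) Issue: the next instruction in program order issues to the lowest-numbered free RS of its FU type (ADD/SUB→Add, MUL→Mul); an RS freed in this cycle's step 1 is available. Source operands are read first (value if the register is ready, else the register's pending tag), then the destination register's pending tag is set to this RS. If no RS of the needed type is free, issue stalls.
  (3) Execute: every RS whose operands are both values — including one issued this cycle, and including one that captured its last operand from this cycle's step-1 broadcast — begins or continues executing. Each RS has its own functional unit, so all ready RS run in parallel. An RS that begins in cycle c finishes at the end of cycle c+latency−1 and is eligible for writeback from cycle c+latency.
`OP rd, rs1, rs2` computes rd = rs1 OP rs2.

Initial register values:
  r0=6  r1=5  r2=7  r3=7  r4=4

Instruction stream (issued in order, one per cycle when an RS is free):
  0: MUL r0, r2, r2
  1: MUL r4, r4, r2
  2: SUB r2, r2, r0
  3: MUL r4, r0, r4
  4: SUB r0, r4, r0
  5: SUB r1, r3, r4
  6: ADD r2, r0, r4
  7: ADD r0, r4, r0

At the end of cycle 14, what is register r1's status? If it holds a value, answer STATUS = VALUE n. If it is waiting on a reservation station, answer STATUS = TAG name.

c1: issue MUL r0<-Mul1 | r0:Mul1,r1:5,r2:7,r3:7,r4:4
c2: issue MUL r4<-Mul2 | r0:Mul1,r1:5,r2:7,r3:7,r4:Mul2
c3: issue SUB r2<-Add1 | r0:Mul1,r1:5,r2:Add1,r3:7,r4:Mul2
c4: stall | r0:Mul1,r1:5,r2:Add1,r3:7,r4:Mul2
c5: stall | r0:Mul1,r1:5,r2:Add1,r3:7,r4:Mul2
c6: CDB Mul1=49; issue MUL r4<-Mul1 | r0:49,r1:5,r2:Add1,r3:7,r4:Mul1
c7: CDB Mul2=28; issue SUB r0<-Add2 | r0:Add2,r1:5,r2:Add1,r3:7,r4:Mul1
c8: CDB Add1=-42; issue SUB r1<-Add1 | r0:Add2,r1:Add1,r2:-42,r3:7,r4:Mul1
c9: issue ADD r2<-Add3 | r0:Add2,r1:Add1,r2:Add3,r3:7,r4:Mul1
c10: stall | r0:Add2,r1:Add1,r2:Add3,r3:7,r4:Mul1
c11: stall | r0:Add2,r1:Add1,r2:Add3,r3:7,r4:Mul1
c12: CDB Mul1=1372; stall | r0:Add2,r1:Add1,r2:Add3,r3:7,r4:1372
c13: stall | r0:Add2,r1:Add1,r2:Add3,r3:7,r4:1372
c14: CDB Add1=-1365; issue ADD r0<-Add1 | r0:Add1,r1:-1365,r2:Add3,r3:7,r4:1372

STATUS = VALUE -1365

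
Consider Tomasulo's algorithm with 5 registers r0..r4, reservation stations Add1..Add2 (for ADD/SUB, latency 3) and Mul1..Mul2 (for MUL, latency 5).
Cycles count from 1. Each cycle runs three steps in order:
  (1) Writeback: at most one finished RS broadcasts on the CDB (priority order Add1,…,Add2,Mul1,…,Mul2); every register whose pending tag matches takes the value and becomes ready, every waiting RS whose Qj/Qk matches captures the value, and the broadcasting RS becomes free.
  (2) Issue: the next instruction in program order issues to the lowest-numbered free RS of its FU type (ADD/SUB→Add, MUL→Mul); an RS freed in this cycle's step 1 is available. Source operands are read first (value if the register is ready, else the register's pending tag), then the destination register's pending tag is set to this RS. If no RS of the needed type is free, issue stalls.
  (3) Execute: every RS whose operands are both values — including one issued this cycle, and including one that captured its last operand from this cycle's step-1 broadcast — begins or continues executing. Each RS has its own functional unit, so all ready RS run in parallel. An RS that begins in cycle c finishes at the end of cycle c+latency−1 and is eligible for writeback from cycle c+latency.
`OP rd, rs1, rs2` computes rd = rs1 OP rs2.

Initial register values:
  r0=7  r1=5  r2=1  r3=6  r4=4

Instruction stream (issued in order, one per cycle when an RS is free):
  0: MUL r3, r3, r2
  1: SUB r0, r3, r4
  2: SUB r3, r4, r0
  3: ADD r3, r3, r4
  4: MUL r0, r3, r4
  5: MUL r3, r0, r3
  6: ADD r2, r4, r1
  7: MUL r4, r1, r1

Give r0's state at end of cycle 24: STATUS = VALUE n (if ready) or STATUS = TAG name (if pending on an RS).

c1: issue MUL r3<-Mul1 | r0:7,r1:5,r2:1,r3:Mul1,r4:4
c2: issue SUB r0<-Add1 | r0:Add1,r1:5,r2:1,r3:Mul1,r4:4
c3: issue SUB r3<-Add2 | r0:Add1,r1:5,r2:1,r3:Add2,r4:4
c4: stall | r0:Add1,r1:5,r2:1,r3:Add2,r4:4
c5: stall | r0:Add1,r1:5,r2:1,r3:Add2,r4:4
c6: CDB Mul1=6; stall | r0:Add1,r1:5,r2:1,r3:Add2,r4:4
c7: stall | r0:Add1,r1:5,r2:1,r3:Add2,r4:4
c8: stall | r0:Add1,r1:5,r2:1,r3:Add2,r4:4
c9: CDB Add1=2; issue ADD r3<-Add1 | r0:2,r1:5,r2:1,r3:Add1,r4:4
c10: issue MUL r0<-Mul1 | r0:Mul1,r1:5,r2:1,r3:Add1,r4:4
c11: issue MUL r3<-Mul2 | r0:Mul1,r1:5,r2:1,r3:Mul2,r4:4
c12: CDB Add2=2; issue ADD r2<-Add2 | r0:Mul1,r1:5,r2:Add2,r3:Mul2,r4:4
c13: stall | r0:Mul1,r1:5,r2:Add2,r3:Mul2,r4:4
c14: stall | r0:Mul1,r1:5,r2:Add2,r3:Mul2,r4:4
c15: CDB Add1=6; stall | r0:Mul1,r1:5,r2:Add2,r3:Mul2,r4:4
c16: CDB Add2=9; stall | r0:Mul1,r1:5,r2:9,r3:Mul2,r4:4
c17: stall | r0:Mul1,r1:5,r2:9,r3:Mul2,r4:4
c18: stall | r0:Mul1,r1:5,r2:9,r3:Mul2,r4:4
c19: stall | r0:Mul1,r1:5,r2:9,r3:Mul2,r4:4
c20: CDB Mul1=24; issue MUL r4<-Mul1 | r0:24,r1:5,r2:9,r3:Mul2,r4:Mul1
c21: - | r0:24,r1:5,r2:9,r3:Mul2,r4:Mul1
c22: - | r0:24,r1:5,r2:9,r3:Mul2,r4:Mul1
c23: - | r0:24,r1:5,r2:9,r3:Mul2,r4:Mul1
c24: - | r0:24,r1:5,r2:9,r3:Mul2,r4:Mul1

STATUS = VALUE 24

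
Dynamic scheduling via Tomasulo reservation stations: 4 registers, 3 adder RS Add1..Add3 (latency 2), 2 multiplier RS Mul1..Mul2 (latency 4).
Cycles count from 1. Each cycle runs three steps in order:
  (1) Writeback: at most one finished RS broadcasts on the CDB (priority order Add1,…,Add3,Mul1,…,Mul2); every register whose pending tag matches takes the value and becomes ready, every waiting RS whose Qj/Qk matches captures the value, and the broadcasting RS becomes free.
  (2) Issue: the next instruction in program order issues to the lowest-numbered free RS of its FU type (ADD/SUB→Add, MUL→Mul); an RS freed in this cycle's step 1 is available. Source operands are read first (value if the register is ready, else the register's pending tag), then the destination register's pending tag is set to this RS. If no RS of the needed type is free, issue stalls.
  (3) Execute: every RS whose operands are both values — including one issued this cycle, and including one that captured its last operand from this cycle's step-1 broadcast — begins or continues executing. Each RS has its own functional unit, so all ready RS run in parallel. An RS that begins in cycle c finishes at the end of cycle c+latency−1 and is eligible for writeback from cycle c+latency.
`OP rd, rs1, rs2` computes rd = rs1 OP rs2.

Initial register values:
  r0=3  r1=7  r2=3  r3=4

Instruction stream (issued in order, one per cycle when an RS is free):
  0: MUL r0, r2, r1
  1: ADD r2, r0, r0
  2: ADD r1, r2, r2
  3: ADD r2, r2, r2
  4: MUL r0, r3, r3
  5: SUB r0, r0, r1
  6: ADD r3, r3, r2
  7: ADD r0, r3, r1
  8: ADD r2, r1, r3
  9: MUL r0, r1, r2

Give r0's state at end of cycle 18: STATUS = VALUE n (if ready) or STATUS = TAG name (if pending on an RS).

  c1: issue MUL r0<-Mul1  regs: r0:Mul1,r1:7,r2:3,r3:4
  c2: issue ADD r2<-Add1  regs: r0:Mul1,r1:7,r2:Add1,r3:4
  c3: issue ADD r1<-Add2  regs: r0:Mul1,r1:Add2,r2:Add1,r3:4
  c4: issue ADD r2<-Add3  regs: r0:Mul1,r1:Add2,r2:Add3,r3:4
  c5: CDB Mul1=21; issue MUL r0<-Mul1  regs: r0:Mul1,r1:Add2,r2:Add3,r3:4
  c6: stall  regs: r0:Mul1,r1:Add2,r2:Add3,r3:4
  c7: CDB Add1=42; issue SUB r0<-Add1  regs: r0:Add1,r1:Add2,r2:Add3,r3:4
  c8: stall  regs: r0:Add1,r1:Add2,r2:Add3,r3:4
  c9: CDB Add2=84; issue ADD r3<-Add2  regs: r0:Add1,r1:84,r2:Add3,r3:Add2
  c10: CDB Add3=84; issue ADD r0<-Add3  regs: r0:Add3,r1:84,r2:84,r3:Add2
  c11: CDB Mul1=16; stall  regs: r0:Add3,r1:84,r2:84,r3:Add2
  c12: CDB Add2=88; issue ADD r2<-Add2  regs: r0:Add3,r1:84,r2:Add2,r3:88
  c13: CDB Add1=-68; issue MUL r0<-Mul1  regs: r0:Mul1,r1:84,r2:Add2,r3:88
  c14: CDB Add2=172  regs: r0:Mul1,r1:84,r2:172,r3:88
  c15: CDB Add3=172  regs: r0:Mul1,r1:84,r2:172,r3:88
  c16: -  regs: r0:Mul1,r1:84,r2:172,r3:88
  c17: -  regs: r0:Mul1,r1:84,r2:172,r3:88
  c18: CDB Mul1=14448  regs: r0:14448,r1:84,r2:172,r3:88

STATUS = VALUE 14448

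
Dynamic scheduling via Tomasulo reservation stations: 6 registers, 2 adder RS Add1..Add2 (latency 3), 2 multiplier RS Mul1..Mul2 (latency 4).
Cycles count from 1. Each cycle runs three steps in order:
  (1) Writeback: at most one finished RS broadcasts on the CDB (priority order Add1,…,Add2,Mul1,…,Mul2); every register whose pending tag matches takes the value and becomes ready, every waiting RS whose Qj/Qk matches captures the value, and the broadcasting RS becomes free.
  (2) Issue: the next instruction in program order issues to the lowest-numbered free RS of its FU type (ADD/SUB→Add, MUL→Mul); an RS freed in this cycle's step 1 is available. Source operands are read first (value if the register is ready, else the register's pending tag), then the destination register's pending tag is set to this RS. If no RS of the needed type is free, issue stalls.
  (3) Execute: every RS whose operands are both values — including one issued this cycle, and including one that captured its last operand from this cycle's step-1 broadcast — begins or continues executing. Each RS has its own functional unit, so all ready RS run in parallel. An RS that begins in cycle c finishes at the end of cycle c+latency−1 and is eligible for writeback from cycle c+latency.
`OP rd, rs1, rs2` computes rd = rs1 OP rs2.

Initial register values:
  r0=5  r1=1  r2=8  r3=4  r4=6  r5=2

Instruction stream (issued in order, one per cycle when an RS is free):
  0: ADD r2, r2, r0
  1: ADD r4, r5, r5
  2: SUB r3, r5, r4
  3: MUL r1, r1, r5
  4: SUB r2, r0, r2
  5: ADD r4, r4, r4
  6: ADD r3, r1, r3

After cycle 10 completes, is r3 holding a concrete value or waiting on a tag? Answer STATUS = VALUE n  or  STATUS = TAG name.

c1: issue ADD r2<-Add1 | r0:5,r1:1,r2:Add1,r3:4,r4:6,r5:2
c2: issue ADD r4<-Add2 | r0:5,r1:1,r2:Add1,r3:4,r4:Add2,r5:2
c3: stall | r0:5,r1:1,r2:Add1,r3:4,r4:Add2,r5:2
c4: CDB Add1=13; issue SUB r3<-Add1 | r0:5,r1:1,r2:13,r3:Add1,r4:Add2,r5:2
c5: CDB Add2=4; issue MUL r1<-Mul1 | r0:5,r1:Mul1,r2:13,r3:Add1,r4:4,r5:2
c6: issue SUB r2<-Add2 | r0:5,r1:Mul1,r2:Add2,r3:Add1,r4:4,r5:2
c7: stall | r0:5,r1:Mul1,r2:Add2,r3:Add1,r4:4,r5:2
c8: CDB Add1=-2; issue ADD r4<-Add1 | r0:5,r1:Mul1,r2:Add2,r3:-2,r4:Add1,r5:2
c9: CDB Add2=-8; issue ADD r3<-Add2 | r0:5,r1:Mul1,r2:-8,r3:Add2,r4:Add1,r5:2
c10: CDB Mul1=2 | r0:5,r1:2,r2:-8,r3:Add2,r4:Add1,r5:2

STATUS = TAG Add2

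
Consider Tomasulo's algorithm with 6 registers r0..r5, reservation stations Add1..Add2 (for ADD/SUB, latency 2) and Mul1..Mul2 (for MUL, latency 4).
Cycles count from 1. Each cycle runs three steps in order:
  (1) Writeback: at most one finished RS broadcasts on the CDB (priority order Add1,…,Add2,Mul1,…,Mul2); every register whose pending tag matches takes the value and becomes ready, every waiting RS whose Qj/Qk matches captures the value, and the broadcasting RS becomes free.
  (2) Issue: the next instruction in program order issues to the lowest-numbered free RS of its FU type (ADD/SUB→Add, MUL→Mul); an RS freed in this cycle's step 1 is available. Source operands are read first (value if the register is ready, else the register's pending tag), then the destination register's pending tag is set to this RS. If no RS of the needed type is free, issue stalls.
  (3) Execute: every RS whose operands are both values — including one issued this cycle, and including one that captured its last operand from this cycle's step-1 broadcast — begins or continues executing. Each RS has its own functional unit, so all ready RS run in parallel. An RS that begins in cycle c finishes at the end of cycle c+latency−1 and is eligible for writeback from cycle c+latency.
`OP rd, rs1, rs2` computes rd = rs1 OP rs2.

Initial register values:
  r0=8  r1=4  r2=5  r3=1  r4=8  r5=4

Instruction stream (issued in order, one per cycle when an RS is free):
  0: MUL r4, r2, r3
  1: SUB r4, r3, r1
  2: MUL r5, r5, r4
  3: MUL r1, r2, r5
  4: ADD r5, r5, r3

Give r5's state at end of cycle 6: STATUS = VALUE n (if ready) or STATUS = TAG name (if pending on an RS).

STATUS = TAG Add1

  c1: issue MUL r4<-Mul1  regs: r0:8,r1:4,r2:5,r3:1,r4:Mul1,r5:4
  c2: issue SUB r4<-Add1  regs: r0:8,r1:4,r2:5,r3:1,r4:Add1,r5:4
  c3: issue MUL r5<-Mul2  regs: r0:8,r1:4,r2:5,r3:1,r4:Add1,r5:Mul2
  c4: CDB Add1=-3; stall  regs: r0:8,r1:4,r2:5,r3:1,r4:-3,r5:Mul2
  c5: CDB Mul1=5; issue MUL r1<-Mul1  regs: r0:8,r1:Mul1,r2:5,r3:1,r4:-3,r5:Mul2
  c6: issue ADD r5<-Add1  regs: r0:8,r1:Mul1,r2:5,r3:1,r4:-3,r5:Add1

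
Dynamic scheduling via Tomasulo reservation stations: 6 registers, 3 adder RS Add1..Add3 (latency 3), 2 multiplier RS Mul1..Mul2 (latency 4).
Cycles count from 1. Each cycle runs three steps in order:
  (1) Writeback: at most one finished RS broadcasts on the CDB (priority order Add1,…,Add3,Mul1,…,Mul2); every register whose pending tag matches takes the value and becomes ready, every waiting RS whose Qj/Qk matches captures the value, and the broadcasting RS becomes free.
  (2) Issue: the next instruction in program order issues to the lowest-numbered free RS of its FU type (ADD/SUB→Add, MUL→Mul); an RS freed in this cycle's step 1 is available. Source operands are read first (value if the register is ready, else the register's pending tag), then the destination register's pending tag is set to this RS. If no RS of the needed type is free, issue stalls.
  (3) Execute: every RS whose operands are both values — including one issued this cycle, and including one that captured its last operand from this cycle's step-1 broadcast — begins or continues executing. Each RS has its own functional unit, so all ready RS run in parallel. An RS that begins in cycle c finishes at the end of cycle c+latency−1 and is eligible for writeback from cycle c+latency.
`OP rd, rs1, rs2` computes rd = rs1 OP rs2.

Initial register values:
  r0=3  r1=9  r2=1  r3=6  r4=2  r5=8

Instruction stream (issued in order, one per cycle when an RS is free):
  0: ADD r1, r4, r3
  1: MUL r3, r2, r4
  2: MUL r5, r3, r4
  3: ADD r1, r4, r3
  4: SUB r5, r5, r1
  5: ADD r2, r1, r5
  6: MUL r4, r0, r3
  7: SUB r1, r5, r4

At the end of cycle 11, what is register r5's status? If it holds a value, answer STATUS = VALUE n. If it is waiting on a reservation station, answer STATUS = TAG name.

STATUS = TAG Add2

cycle 1: issue ADD r1<-Add1 // r0:3,r1:Add1,r2:1,r3:6,r4:2,r5:8
cycle 2: issue MUL r3<-Mul1 // r0:3,r1:Add1,r2:1,r3:Mul1,r4:2,r5:8
cycle 3: issue MUL r5<-Mul2 // r0:3,r1:Add1,r2:1,r3:Mul1,r4:2,r5:Mul2
cycle 4: CDB Add1=8; issue ADD r1<-Add1 // r0:3,r1:Add1,r2:1,r3:Mul1,r4:2,r5:Mul2
cycle 5: issue SUB r5<-Add2 // r0:3,r1:Add1,r2:1,r3:Mul1,r4:2,r5:Add2
cycle 6: CDB Mul1=2; issue ADD r2<-Add3 // r0:3,r1:Add1,r2:Add3,r3:2,r4:2,r5:Add2
cycle 7: issue MUL r4<-Mul1 // r0:3,r1:Add1,r2:Add3,r3:2,r4:Mul1,r5:Add2
cycle 8: stall // r0:3,r1:Add1,r2:Add3,r3:2,r4:Mul1,r5:Add2
cycle 9: CDB Add1=4; issue SUB r1<-Add1 // r0:3,r1:Add1,r2:Add3,r3:2,r4:Mul1,r5:Add2
cycle 10: CDB Mul2=4 // r0:3,r1:Add1,r2:Add3,r3:2,r4:Mul1,r5:Add2
cycle 11: CDB Mul1=6 // r0:3,r1:Add1,r2:Add3,r3:2,r4:6,r5:Add2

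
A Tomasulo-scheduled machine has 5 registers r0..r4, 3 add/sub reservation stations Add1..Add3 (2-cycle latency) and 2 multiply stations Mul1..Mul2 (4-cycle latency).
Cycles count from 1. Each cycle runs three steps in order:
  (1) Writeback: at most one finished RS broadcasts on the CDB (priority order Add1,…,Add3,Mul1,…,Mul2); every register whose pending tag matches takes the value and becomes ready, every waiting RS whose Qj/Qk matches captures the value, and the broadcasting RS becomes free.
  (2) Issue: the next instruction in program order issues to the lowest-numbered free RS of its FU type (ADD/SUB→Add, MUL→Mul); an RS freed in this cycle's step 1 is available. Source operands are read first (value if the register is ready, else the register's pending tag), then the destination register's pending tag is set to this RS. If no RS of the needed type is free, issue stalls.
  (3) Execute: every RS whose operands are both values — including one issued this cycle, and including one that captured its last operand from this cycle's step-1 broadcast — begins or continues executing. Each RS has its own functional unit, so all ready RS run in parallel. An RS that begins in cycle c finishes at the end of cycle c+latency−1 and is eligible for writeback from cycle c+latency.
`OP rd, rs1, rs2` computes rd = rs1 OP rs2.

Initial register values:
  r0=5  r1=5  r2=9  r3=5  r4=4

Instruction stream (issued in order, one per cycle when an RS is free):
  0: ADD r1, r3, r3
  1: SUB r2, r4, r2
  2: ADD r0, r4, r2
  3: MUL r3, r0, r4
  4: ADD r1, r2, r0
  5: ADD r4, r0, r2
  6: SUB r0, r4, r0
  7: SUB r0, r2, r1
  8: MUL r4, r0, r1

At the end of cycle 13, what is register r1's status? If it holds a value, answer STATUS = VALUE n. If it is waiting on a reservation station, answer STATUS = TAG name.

STATUS = VALUE -6

cycle 1: issue ADD r1<-Add1 // r0:5,r1:Add1,r2:9,r3:5,r4:4
cycle 2: issue SUB r2<-Add2 // r0:5,r1:Add1,r2:Add2,r3:5,r4:4
cycle 3: CDB Add1=10; issue ADD r0<-Add1 // r0:Add1,r1:10,r2:Add2,r3:5,r4:4
cycle 4: CDB Add2=-5; issue MUL r3<-Mul1 // r0:Add1,r1:10,r2:-5,r3:Mul1,r4:4
cycle 5: issue ADD r1<-Add2 // r0:Add1,r1:Add2,r2:-5,r3:Mul1,r4:4
cycle 6: CDB Add1=-1; issue ADD r4<-Add1 // r0:-1,r1:Add2,r2:-5,r3:Mul1,r4:Add1
cycle 7: issue SUB r0<-Add3 // r0:Add3,r1:Add2,r2:-5,r3:Mul1,r4:Add1
cycle 8: CDB Add1=-6; issue SUB r0<-Add1 // r0:Add1,r1:Add2,r2:-5,r3:Mul1,r4:-6
cycle 9: CDB Add2=-6; issue MUL r4<-Mul2 // r0:Add1,r1:-6,r2:-5,r3:Mul1,r4:Mul2
cycle 10: CDB Add3=-5 // r0:Add1,r1:-6,r2:-5,r3:Mul1,r4:Mul2
cycle 11: CDB Add1=1 // r0:1,r1:-6,r2:-5,r3:Mul1,r4:Mul2
cycle 12: CDB Mul1=-4 // r0:1,r1:-6,r2:-5,r3:-4,r4:Mul2
cycle 13: - // r0:1,r1:-6,r2:-5,r3:-4,r4:Mul2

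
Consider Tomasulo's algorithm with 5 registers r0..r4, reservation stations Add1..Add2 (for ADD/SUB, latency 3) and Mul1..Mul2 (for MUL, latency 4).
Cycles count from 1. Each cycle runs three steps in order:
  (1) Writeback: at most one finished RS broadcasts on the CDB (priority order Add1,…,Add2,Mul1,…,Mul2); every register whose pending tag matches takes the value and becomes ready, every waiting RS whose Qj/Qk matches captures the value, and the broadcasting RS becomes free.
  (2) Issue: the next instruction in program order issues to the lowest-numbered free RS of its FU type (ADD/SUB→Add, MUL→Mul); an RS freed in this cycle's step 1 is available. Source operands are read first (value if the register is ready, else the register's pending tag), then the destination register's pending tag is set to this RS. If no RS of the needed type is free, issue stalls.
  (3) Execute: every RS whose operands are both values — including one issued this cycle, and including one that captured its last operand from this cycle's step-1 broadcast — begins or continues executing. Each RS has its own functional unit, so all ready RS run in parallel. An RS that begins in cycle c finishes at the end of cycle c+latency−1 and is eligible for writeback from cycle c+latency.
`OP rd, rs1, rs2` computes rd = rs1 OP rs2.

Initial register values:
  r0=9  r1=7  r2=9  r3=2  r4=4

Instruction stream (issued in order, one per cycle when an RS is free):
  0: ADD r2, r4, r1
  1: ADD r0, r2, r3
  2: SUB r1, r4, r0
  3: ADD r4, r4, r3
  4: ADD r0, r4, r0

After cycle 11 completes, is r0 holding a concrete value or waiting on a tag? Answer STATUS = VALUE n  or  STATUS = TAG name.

c1: issue ADD r2<-Add1 | r0:9,r1:7,r2:Add1,r3:2,r4:4
c2: issue ADD r0<-Add2 | r0:Add2,r1:7,r2:Add1,r3:2,r4:4
c3: stall | r0:Add2,r1:7,r2:Add1,r3:2,r4:4
c4: CDB Add1=11; issue SUB r1<-Add1 | r0:Add2,r1:Add1,r2:11,r3:2,r4:4
c5: stall | r0:Add2,r1:Add1,r2:11,r3:2,r4:4
c6: stall | r0:Add2,r1:Add1,r2:11,r3:2,r4:4
c7: CDB Add2=13; issue ADD r4<-Add2 | r0:13,r1:Add1,r2:11,r3:2,r4:Add2
c8: stall | r0:13,r1:Add1,r2:11,r3:2,r4:Add2
c9: stall | r0:13,r1:Add1,r2:11,r3:2,r4:Add2
c10: CDB Add1=-9; issue ADD r0<-Add1 | r0:Add1,r1:-9,r2:11,r3:2,r4:Add2
c11: CDB Add2=6 | r0:Add1,r1:-9,r2:11,r3:2,r4:6

STATUS = TAG Add1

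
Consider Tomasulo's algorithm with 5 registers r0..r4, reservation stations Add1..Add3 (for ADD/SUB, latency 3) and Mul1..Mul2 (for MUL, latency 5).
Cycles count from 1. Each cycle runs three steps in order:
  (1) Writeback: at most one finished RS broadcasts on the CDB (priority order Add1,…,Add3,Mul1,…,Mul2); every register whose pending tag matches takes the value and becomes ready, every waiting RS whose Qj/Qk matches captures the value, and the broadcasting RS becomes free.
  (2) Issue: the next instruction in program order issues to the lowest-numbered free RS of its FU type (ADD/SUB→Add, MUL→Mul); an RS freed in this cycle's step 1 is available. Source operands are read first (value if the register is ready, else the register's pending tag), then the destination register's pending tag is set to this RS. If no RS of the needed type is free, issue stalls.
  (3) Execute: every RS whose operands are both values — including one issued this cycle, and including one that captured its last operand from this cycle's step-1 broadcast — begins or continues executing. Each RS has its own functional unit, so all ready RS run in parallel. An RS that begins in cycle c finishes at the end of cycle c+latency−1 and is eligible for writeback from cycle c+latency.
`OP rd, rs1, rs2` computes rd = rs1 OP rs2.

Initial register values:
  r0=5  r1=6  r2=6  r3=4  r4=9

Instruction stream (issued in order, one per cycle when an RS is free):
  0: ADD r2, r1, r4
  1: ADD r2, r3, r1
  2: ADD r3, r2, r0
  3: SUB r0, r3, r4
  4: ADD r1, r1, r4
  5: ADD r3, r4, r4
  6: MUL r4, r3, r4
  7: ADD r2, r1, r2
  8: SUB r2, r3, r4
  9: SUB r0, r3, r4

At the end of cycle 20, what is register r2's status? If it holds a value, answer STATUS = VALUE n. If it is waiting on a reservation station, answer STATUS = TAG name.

cycle 1: issue ADD r2<-Add1 // r0:5,r1:6,r2:Add1,r3:4,r4:9
cycle 2: issue ADD r2<-Add2 // r0:5,r1:6,r2:Add2,r3:4,r4:9
cycle 3: issue ADD r3<-Add3 // r0:5,r1:6,r2:Add2,r3:Add3,r4:9
cycle 4: CDB Add1=15; issue SUB r0<-Add1 // r0:Add1,r1:6,r2:Add2,r3:Add3,r4:9
cycle 5: CDB Add2=10; issue ADD r1<-Add2 // r0:Add1,r1:Add2,r2:10,r3:Add3,r4:9
cycle 6: stall // r0:Add1,r1:Add2,r2:10,r3:Add3,r4:9
cycle 7: stall // r0:Add1,r1:Add2,r2:10,r3:Add3,r4:9
cycle 8: CDB Add2=15; issue ADD r3<-Add2 // r0:Add1,r1:15,r2:10,r3:Add2,r4:9
cycle 9: CDB Add3=15; issue MUL r4<-Mul1 // r0:Add1,r1:15,r2:10,r3:Add2,r4:Mul1
cycle 10: issue ADD r2<-Add3 // r0:Add1,r1:15,r2:Add3,r3:Add2,r4:Mul1
cycle 11: CDB Add2=18; issue SUB r2<-Add2 // r0:Add1,r1:15,r2:Add2,r3:18,r4:Mul1
cycle 12: CDB Add1=6; issue SUB r0<-Add1 // r0:Add1,r1:15,r2:Add2,r3:18,r4:Mul1
cycle 13: CDB Add3=25 // r0:Add1,r1:15,r2:Add2,r3:18,r4:Mul1
cycle 14: - // r0:Add1,r1:15,r2:Add2,r3:18,r4:Mul1
cycle 15: - // r0:Add1,r1:15,r2:Add2,r3:18,r4:Mul1
cycle 16: CDB Mul1=162 // r0:Add1,r1:15,r2:Add2,r3:18,r4:162
cycle 17: - // r0:Add1,r1:15,r2:Add2,r3:18,r4:162
cycle 18: - // r0:Add1,r1:15,r2:Add2,r3:18,r4:162
cycle 19: CDB Add1=-144 // r0:-144,r1:15,r2:Add2,r3:18,r4:162
cycle 20: CDB Add2=-144 // r0:-144,r1:15,r2:-144,r3:18,r4:162

STATUS = VALUE -144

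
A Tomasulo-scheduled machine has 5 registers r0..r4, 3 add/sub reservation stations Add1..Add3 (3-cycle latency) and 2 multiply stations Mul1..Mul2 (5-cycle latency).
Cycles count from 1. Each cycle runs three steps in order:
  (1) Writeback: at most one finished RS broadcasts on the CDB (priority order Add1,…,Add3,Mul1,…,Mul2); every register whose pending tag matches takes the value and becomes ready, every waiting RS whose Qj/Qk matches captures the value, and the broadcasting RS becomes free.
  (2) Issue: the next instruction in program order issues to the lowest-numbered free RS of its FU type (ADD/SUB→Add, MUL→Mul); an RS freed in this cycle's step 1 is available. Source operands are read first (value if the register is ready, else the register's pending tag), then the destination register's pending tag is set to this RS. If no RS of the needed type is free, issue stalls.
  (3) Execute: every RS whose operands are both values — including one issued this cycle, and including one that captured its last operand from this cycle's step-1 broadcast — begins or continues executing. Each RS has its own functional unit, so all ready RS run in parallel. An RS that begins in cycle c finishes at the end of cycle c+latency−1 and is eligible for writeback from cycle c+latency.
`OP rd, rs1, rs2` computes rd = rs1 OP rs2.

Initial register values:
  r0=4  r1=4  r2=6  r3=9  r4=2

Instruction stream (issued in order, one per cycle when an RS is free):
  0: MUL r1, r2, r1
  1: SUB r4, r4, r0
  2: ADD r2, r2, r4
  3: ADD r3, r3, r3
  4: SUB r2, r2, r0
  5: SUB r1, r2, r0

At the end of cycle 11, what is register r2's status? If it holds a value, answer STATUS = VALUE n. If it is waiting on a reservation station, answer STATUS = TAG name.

c1: issue MUL r1<-Mul1 | r0:4,r1:Mul1,r2:6,r3:9,r4:2
c2: issue SUB r4<-Add1 | r0:4,r1:Mul1,r2:6,r3:9,r4:Add1
c3: issue ADD r2<-Add2 | r0:4,r1:Mul1,r2:Add2,r3:9,r4:Add1
c4: issue ADD r3<-Add3 | r0:4,r1:Mul1,r2:Add2,r3:Add3,r4:Add1
c5: CDB Add1=-2; issue SUB r2<-Add1 | r0:4,r1:Mul1,r2:Add1,r3:Add3,r4:-2
c6: CDB Mul1=24; stall | r0:4,r1:24,r2:Add1,r3:Add3,r4:-2
c7: CDB Add3=18; issue SUB r1<-Add3 | r0:4,r1:Add3,r2:Add1,r3:18,r4:-2
c8: CDB Add2=4 | r0:4,r1:Add3,r2:Add1,r3:18,r4:-2
c9: - | r0:4,r1:Add3,r2:Add1,r3:18,r4:-2
c10: - | r0:4,r1:Add3,r2:Add1,r3:18,r4:-2
c11: CDB Add1=0 | r0:4,r1:Add3,r2:0,r3:18,r4:-2

STATUS = VALUE 0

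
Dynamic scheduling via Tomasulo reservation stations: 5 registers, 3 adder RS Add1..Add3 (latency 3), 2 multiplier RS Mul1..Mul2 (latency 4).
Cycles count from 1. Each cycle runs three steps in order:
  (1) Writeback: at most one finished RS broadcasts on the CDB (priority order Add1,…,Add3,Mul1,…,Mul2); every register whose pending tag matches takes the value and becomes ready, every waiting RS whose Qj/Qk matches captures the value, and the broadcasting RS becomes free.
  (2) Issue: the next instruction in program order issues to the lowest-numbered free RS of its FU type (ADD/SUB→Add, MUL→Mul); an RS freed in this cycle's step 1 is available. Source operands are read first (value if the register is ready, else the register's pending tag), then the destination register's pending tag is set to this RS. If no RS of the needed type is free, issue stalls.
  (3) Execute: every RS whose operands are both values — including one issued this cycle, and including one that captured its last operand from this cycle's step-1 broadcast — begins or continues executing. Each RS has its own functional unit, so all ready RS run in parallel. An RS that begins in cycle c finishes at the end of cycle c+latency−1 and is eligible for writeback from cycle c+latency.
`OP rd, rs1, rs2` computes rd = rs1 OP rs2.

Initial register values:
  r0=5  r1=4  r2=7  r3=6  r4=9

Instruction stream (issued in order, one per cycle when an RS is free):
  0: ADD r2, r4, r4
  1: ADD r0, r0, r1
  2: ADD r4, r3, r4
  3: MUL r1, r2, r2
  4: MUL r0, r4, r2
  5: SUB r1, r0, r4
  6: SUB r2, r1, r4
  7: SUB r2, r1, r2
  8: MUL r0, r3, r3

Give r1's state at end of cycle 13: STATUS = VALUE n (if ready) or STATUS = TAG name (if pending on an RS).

STATUS = VALUE 255

  c1: issue ADD r2<-Add1  regs: r0:5,r1:4,r2:Add1,r3:6,r4:9
  c2: issue ADD r0<-Add2  regs: r0:Add2,r1:4,r2:Add1,r3:6,r4:9
  c3: issue ADD r4<-Add3  regs: r0:Add2,r1:4,r2:Add1,r3:6,r4:Add3
  c4: CDB Add1=18; issue MUL r1<-Mul1  regs: r0:Add2,r1:Mul1,r2:18,r3:6,r4:Add3
  c5: CDB Add2=9; issue MUL r0<-Mul2  regs: r0:Mul2,r1:Mul1,r2:18,r3:6,r4:Add3
  c6: CDB Add3=15; issue SUB r1<-Add1  regs: r0:Mul2,r1:Add1,r2:18,r3:6,r4:15
  c7: issue SUB r2<-Add2  regs: r0:Mul2,r1:Add1,r2:Add2,r3:6,r4:15
  c8: CDB Mul1=324; issue SUB r2<-Add3  regs: r0:Mul2,r1:Add1,r2:Add3,r3:6,r4:15
  c9: issue MUL r0<-Mul1  regs: r0:Mul1,r1:Add1,r2:Add3,r3:6,r4:15
  c10: CDB Mul2=270  regs: r0:Mul1,r1:Add1,r2:Add3,r3:6,r4:15
  c11: -  regs: r0:Mul1,r1:Add1,r2:Add3,r3:6,r4:15
  c12: -  regs: r0:Mul1,r1:Add1,r2:Add3,r3:6,r4:15
  c13: CDB Add1=255  regs: r0:Mul1,r1:255,r2:Add3,r3:6,r4:15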